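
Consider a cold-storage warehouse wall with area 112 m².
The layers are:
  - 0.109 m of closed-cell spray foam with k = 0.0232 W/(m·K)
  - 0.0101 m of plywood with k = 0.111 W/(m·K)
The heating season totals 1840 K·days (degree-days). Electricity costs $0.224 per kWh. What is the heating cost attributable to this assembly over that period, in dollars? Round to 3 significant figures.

0.109/0.0232 = 4.698
0.0101/0.111 = 0.09099
R_total = 4.698 + 0.09099 = 4.789 m²·K/W
E = A × HDD × 24 / R / 1000 = 112 × 1840 × 24 / 4.789 / 1000 = 1033 kWh
Cost = 1033 × 0.224 = $231.3

231 dollars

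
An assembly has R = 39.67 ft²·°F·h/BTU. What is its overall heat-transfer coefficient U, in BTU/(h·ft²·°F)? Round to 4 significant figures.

U = 1/R = 1/39.67 = 0.025208

0.02521 BTU/(h·ft²·°F)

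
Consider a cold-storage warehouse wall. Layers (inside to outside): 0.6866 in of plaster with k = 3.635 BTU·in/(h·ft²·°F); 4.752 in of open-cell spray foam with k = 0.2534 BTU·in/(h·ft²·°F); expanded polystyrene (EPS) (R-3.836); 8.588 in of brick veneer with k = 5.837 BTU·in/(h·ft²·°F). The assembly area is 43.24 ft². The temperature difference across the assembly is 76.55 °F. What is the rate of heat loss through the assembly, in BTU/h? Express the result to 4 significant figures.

136.5 BTU/h

0.6866/3.635 = 0.18889
4.752/0.2534 = 18.753
8.588/5.837 = 1.4713
R_total = 0.18889 + 18.753 + 3.836 + 1.4713 = 24.249 ft²·°F·h/BTU
Q = A·ΔT/R = 43.24 × 76.55 / 24.249 = 136.5 BTU/h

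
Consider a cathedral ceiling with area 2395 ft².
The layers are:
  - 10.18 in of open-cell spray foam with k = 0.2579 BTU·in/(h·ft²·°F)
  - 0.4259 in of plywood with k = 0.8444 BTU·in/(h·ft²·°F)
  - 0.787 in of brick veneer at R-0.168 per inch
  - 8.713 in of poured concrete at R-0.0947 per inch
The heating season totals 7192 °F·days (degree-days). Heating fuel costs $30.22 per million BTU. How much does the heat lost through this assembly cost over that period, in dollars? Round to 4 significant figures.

10.18/0.2579 = 39.473
0.4259/0.8444 = 0.50438
0.787 × 0.168 = 0.13222
8.713 × 0.0947 = 0.82512
R_total = 39.473 + 0.50438 + 0.13222 + 0.82512 = 40.934 ft²·°F·h/BTU
E = A × HDD × 24 / R = 2395 × 7192 × 24 / 40.934 = 10099000 BTU
Cost = 10099000/10⁶ × 30.22 = $305.19

305.2 dollars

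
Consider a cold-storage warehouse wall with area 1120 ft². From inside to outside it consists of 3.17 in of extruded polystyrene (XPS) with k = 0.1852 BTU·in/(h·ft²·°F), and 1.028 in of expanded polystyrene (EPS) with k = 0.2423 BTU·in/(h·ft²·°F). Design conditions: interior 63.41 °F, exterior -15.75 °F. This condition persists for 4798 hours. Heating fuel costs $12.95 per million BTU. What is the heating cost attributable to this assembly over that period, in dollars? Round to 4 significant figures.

3.17/0.1852 = 17.117
1.028/0.2423 = 4.2427
R_total = 17.117 + 4.2427 = 21.359 ft²·°F·h/BTU
Q = 1120 × (63.41 − (-15.75)) / 21.359 = 4150.8 BTU/h
E = 4150.8 × 4798 = 19916000 BTU
Cost = 19916000/10⁶ × 12.95 = $257.91

257.9 dollars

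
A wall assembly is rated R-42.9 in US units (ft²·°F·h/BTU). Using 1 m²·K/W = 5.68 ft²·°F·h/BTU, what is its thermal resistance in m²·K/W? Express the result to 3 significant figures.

7.55 m²·K/W

R_SI = 42.9/5.68 = 7.553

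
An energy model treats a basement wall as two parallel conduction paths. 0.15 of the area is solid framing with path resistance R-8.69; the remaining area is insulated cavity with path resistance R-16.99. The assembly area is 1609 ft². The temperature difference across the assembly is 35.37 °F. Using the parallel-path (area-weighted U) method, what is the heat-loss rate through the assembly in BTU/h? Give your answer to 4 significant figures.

U_eff = 0.85/16.99 + 0.15/8.69 = 0.050029 + 0.017261 = 0.067291
R_eff = 1/U_eff = 14.861 ft²·°F·h/BTU
Q = 1609 × 35.37 / 14.861 = 3829.5 BTU/h

3830 BTU/h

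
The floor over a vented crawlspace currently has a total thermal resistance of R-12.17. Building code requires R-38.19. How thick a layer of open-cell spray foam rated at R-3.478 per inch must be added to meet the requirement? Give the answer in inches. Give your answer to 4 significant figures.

7.481 in

ΔR = 38.19 − 12.17 = 26.02 ft²·°F·h/BTU
L = ΔR / (R/in) = 26.02/3.478 = 7.4813 in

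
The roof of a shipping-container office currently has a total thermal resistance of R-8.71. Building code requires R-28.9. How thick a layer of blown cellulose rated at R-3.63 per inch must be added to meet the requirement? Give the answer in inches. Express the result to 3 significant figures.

5.56 in

ΔR = 28.9 − 8.71 = 20.19 ft²·°F·h/BTU
L = ΔR / (R/in) = 20.19/3.63 = 5.562 in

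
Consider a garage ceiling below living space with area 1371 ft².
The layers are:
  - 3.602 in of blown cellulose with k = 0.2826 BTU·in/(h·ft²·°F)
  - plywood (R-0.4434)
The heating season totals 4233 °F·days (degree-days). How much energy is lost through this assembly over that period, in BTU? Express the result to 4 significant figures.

10560000 BTU

3.602/0.2826 = 12.746
R_total = 12.746 + 0.4434 = 13.189 ft²·°F·h/BTU
E = A × HDD × 24 / R = 1371 × 4233 × 24 / 13.189 = 10560000 BTU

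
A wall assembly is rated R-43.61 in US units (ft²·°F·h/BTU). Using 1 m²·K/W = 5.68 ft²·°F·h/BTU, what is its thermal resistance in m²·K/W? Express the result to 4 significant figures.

R_SI = 43.61/5.68 = 7.6778

7.678 m²·K/W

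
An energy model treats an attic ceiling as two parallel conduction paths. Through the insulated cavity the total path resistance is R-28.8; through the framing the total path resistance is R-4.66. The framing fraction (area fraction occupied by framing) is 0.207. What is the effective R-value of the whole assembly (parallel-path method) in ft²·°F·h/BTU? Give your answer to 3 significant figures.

13.9 ft²·°F·h/BTU

U_eff = 0.793/28.8 + 0.207/4.66 = 0.02753 + 0.04442 = 0.07196
R_eff = 1/U_eff = 13.9 ft²·°F·h/BTU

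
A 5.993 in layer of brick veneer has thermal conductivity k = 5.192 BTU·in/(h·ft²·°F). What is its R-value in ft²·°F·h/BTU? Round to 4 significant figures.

1.154 ft²·°F·h/BTU

R = L/k = 5.993/5.192 = 1.1543 ft²·°F·h/BTU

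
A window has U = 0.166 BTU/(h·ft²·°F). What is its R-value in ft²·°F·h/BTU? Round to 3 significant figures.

R = 1/U = 1/0.166 = 6.024

6.02 ft²·°F·h/BTU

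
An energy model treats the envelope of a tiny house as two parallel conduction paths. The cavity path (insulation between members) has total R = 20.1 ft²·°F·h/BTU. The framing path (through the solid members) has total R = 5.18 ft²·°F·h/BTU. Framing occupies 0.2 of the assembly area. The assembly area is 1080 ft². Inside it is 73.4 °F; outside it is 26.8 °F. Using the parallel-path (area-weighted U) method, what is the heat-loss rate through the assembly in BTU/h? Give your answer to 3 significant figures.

U_eff = 0.8/20.1 + 0.2/5.18 = 0.0398 + 0.03861 = 0.07841
R_eff = 1/U_eff = 12.75 ft²·°F·h/BTU
Q = 1080 × (73.4 − 26.8) / 12.75 = 3946 BTU/h

3950 BTU/h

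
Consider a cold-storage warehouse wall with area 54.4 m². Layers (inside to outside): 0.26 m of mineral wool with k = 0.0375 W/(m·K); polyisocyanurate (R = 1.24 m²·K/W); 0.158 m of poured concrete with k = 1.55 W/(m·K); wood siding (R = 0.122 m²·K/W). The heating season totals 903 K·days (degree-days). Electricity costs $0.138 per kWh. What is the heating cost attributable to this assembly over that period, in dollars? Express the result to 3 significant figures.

0.26/0.0375 = 6.933
0.158/1.55 = 0.1019
R_total = 6.933 + 1.24 + 0.1019 + 0.122 = 8.397 m²·K/W
E = A × HDD × 24 / R / 1000 = 54.4 × 903 × 24 / 8.397 / 1000 = 140.4 kWh
Cost = 140.4 × 0.138 = $19.37

19.4 dollars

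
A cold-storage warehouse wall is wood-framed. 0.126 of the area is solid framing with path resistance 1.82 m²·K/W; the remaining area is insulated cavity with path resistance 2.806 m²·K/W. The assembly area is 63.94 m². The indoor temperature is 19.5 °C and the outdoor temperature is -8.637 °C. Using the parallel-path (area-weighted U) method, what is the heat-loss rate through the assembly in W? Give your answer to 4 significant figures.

684.9 W

U_eff = 0.874/2.806 + 0.126/1.82 = 0.31148 + 0.069231 = 0.38071
R_eff = 1/U_eff = 2.6267 m²·K/W
Q = 63.94 × (19.5 − (-8.637)) / 2.6267 = 684.92 W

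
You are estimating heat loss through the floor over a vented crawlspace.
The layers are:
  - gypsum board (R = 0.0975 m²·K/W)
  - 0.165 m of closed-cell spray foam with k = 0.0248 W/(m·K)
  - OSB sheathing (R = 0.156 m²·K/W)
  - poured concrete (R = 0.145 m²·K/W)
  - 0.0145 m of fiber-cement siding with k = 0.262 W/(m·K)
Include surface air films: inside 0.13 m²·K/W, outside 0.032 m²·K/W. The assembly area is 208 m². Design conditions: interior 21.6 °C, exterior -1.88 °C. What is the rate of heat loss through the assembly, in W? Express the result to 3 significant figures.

672 W

0.165/0.0248 = 6.653
0.0145/0.262 = 0.05534
R_total = 0.13 + 0.0975 + 6.653 + 0.156 + 0.145 + 0.05534 + 0.032 = 7.269 m²·K/W
Q = A·ΔT/R = 208 × (21.6 − (-1.88)) / 7.269 = 671.9 W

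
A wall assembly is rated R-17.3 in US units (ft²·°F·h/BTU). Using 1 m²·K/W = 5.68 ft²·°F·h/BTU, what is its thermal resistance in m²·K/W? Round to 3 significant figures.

R_SI = 17.3/5.68 = 3.046

3.05 m²·K/W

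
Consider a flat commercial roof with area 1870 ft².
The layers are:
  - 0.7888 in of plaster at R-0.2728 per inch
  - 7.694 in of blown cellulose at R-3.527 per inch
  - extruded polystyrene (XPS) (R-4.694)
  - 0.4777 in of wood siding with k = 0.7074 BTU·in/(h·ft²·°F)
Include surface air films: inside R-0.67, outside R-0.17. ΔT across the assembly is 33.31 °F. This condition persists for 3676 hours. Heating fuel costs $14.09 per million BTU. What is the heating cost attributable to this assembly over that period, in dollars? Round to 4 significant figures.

96.13 dollars

0.7888 × 0.2728 = 0.21518
7.694 × 3.527 = 27.137
0.4777/0.7074 = 0.67529
R_total = 0.67 + 0.21518 + 27.137 + 4.694 + 0.67529 + 0.17 = 33.561 ft²·°F·h/BTU
Q = 1870 × 33.31 / 33.561 = 1856 BTU/h
E = 1856 × 3676 = 6822700 BTU
Cost = 6822700/10⁶ × 14.09 = $96.131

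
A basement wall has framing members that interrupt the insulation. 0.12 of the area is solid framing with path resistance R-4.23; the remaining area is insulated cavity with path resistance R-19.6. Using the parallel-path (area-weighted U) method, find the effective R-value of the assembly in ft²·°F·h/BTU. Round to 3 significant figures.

13.6 ft²·°F·h/BTU

U_eff = 0.88/19.6 + 0.12/4.23 = 0.0449 + 0.02837 = 0.07327
R_eff = 1/U_eff = 13.65 ft²·°F·h/BTU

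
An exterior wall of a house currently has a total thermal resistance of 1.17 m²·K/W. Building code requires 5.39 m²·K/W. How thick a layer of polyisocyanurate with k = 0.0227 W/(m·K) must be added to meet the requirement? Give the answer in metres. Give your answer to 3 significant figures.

ΔR = 5.39 − 1.17 = 4.22 m²·K/W
L = ΔR × k = 4.22 × 0.0227 = 0.09579 m

0.0958 m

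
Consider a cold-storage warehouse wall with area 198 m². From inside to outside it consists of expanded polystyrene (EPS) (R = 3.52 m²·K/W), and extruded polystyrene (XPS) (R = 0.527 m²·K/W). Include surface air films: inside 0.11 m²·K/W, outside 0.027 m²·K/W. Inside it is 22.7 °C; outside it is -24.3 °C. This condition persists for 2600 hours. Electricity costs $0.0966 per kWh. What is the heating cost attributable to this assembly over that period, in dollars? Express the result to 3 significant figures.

R_total = 0.11 + 3.52 + 0.527 + 0.027 = 4.184 m²·K/W
Q = 198 × (22.7 − (-24.3)) / 4.184 = 2224 W
E = 2224 W × 2600 h / 1000 = 5783 kWh
Cost = 5783 × 0.0966 = $558.6

559 dollars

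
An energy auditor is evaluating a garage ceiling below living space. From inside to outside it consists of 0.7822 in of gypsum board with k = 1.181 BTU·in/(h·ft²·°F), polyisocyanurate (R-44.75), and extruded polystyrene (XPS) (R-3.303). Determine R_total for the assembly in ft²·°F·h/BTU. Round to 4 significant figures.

0.7822/1.181 = 0.66232
R_total = 0.66232 + 44.75 + 3.303 = 48.715 ft²·°F·h/BTU

48.72 ft²·°F·h/BTU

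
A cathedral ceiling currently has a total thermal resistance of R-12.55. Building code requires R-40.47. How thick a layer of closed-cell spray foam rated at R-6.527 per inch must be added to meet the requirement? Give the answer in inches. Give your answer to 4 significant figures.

ΔR = 40.47 − 12.55 = 27.92 ft²·°F·h/BTU
L = ΔR / (R/in) = 27.92/6.527 = 4.2776 in

4.278 in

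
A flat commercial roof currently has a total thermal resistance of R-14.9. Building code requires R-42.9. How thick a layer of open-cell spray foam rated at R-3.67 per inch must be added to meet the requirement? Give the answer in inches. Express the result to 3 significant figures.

ΔR = 42.9 − 14.9 = 28 ft²·°F·h/BTU
L = ΔR / (R/in) = 28/3.67 = 7.629 in

7.63 in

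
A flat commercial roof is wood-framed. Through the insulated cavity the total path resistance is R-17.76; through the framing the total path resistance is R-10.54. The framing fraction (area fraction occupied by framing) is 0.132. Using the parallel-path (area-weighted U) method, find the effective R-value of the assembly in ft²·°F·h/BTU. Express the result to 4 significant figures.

16.29 ft²·°F·h/BTU

U_eff = 0.868/17.76 + 0.132/10.54 = 0.048874 + 0.012524 = 0.061398
R_eff = 1/U_eff = 16.287 ft²·°F·h/BTU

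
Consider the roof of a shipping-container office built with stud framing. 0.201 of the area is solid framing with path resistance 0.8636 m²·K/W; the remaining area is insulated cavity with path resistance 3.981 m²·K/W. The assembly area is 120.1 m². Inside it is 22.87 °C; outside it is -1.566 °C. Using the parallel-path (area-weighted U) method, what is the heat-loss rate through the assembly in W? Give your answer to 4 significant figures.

U_eff = 0.799/3.981 + 0.201/0.8636 = 0.2007 + 0.23275 = 0.43345
R_eff = 1/U_eff = 2.3071 m²·K/W
Q = 120.1 × (22.87 − (-1.566)) / 2.3071 = 1272.1 W

1272 W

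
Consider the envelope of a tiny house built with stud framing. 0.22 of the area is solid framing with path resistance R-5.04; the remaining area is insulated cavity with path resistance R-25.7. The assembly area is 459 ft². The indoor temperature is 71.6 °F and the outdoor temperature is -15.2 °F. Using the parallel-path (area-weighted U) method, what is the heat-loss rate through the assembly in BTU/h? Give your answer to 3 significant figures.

2950 BTU/h

U_eff = 0.78/25.7 + 0.22/5.04 = 0.03035 + 0.04365 = 0.074
R_eff = 1/U_eff = 13.51 ft²·°F·h/BTU
Q = 459 × (71.6 − (-15.2)) / 13.51 = 2948 BTU/h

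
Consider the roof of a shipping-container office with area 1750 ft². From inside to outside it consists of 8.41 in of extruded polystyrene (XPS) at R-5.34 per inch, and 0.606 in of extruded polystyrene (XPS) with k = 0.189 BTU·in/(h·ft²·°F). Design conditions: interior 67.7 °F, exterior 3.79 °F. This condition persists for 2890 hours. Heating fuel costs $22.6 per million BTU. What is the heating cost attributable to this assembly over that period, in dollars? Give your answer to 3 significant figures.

152 dollars

8.41 × 5.34 = 44.91
0.606/0.189 = 3.206
R_total = 44.91 + 3.206 = 48.12 ft²·°F·h/BTU
Q = 1750 × (67.7 − 3.79) / 48.12 = 2324 BTU/h
E = 2324 × 2890 = 6718000 BTU
Cost = 6718000/10⁶ × 22.6 = $151.8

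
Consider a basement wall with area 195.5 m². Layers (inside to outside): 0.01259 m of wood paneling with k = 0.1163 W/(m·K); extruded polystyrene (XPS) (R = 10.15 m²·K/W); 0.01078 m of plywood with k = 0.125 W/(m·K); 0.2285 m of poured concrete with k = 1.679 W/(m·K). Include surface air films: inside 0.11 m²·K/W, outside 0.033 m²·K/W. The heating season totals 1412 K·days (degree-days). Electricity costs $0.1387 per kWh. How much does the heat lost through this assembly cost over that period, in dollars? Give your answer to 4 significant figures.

0.01259/0.1163 = 0.10825
0.01078/0.125 = 0.08624
0.2285/1.679 = 0.13609
R_total = 0.11 + 0.10825 + 10.15 + 0.08624 + 0.13609 + 0.033 = 10.624 m²·K/W
E = A × HDD × 24 / R / 1000 = 195.5 × 1412 × 24 / 10.624 / 1000 = 623.62 kWh
Cost = 623.62 × 0.1387 = $86.496

86.50 dollars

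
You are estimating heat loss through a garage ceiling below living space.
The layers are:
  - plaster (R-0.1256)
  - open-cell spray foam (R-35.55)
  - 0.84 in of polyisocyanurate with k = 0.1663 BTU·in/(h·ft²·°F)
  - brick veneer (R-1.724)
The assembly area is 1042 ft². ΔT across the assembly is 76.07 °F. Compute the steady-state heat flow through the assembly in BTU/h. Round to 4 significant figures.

0.84/0.1663 = 5.0511
R_total = 0.1256 + 35.55 + 5.0511 + 1.724 = 42.451 ft²·°F·h/BTU
Q = A·ΔT/R = 1042 × 76.07 / 42.451 = 1867.2 BTU/h

1867 BTU/h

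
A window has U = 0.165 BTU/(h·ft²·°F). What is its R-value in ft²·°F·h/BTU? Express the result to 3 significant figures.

6.06 ft²·°F·h/BTU

R = 1/U = 1/0.165 = 6.061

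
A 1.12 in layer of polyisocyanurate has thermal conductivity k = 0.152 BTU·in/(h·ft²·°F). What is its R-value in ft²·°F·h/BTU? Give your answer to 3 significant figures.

R = L/k = 1.12/0.152 = 7.368 ft²·°F·h/BTU

7.37 ft²·°F·h/BTU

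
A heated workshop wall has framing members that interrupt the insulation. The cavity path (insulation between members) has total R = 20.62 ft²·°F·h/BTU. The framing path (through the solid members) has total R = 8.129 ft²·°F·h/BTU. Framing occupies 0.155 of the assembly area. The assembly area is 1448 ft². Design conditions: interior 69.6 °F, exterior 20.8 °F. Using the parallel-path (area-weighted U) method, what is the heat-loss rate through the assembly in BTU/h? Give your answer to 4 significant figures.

U_eff = 0.845/20.62 + 0.155/8.129 = 0.04098 + 0.019068 = 0.060047
R_eff = 1/U_eff = 16.654 ft²·°F·h/BTU
Q = 1448 × (69.6 − 20.8) / 16.654 = 4243.1 BTU/h

4243 BTU/h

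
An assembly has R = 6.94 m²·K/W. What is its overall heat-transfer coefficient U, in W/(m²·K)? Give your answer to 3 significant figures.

0.144 W/(m²·K)

U = 1/R = 1/6.94 = 0.1441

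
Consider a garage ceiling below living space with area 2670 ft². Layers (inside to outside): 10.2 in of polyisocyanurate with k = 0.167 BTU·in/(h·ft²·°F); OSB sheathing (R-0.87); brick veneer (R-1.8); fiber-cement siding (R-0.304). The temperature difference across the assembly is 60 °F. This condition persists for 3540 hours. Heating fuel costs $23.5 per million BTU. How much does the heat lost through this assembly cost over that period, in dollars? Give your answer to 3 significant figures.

10.2/0.167 = 61.08
R_total = 61.08 + 0.87 + 1.8 + 0.304 = 64.05 ft²·°F·h/BTU
Q = 2670 × 60 / 64.05 = 2501 BTU/h
E = 2501 × 3540 = 8854000 BTU
Cost = 8854000/10⁶ × 23.5 = $208.1

208 dollars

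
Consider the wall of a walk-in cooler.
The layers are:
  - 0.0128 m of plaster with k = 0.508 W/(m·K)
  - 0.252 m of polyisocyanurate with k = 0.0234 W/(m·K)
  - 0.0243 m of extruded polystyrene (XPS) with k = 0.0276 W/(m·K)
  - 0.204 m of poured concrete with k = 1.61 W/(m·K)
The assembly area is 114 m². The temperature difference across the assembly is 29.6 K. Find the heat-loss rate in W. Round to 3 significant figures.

0.0128/0.508 = 0.0252
0.252/0.0234 = 10.77
0.0243/0.0276 = 0.8804
0.204/1.61 = 0.1267
R_total = 0.0252 + 10.77 + 0.8804 + 0.1267 = 11.8 m²·K/W
Q = A·ΔT/R = 114 × 29.6 / 11.8 = 285.9 W

286 W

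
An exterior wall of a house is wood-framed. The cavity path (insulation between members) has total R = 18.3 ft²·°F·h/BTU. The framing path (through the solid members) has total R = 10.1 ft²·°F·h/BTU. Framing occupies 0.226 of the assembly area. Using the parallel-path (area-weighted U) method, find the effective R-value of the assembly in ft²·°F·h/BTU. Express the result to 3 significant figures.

U_eff = 0.774/18.3 + 0.226/10.1 = 0.0423 + 0.02238 = 0.06467
R_eff = 1/U_eff = 15.46 ft²·°F·h/BTU

15.5 ft²·°F·h/BTU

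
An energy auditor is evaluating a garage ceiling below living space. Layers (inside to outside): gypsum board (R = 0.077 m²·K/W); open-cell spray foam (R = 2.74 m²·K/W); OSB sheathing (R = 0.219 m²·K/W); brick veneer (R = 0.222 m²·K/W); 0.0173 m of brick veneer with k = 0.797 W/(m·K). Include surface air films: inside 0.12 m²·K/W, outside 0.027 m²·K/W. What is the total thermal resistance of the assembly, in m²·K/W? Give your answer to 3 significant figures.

0.0173/0.797 = 0.02171
R_total = 0.12 + 0.077 + 2.74 + 0.219 + 0.222 + 0.02171 + 0.027 = 3.427 m²·K/W

3.43 m²·K/W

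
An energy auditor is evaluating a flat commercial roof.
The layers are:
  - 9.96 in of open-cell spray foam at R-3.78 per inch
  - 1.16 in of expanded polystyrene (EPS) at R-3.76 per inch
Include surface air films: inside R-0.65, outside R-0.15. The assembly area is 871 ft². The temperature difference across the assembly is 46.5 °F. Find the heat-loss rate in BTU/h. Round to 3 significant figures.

9.96 × 3.78 = 37.65
1.16 × 3.76 = 4.362
R_total = 0.65 + 37.65 + 4.362 + 0.15 = 42.81 ft²·°F·h/BTU
Q = A·ΔT/R = 871 × 46.5 / 42.81 = 946.1 BTU/h

946 BTU/h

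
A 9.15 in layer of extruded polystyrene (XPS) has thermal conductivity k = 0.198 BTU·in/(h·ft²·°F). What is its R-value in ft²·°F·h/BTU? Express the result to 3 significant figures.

R = L/k = 9.15/0.198 = 46.21 ft²·°F·h/BTU

46.2 ft²·°F·h/BTU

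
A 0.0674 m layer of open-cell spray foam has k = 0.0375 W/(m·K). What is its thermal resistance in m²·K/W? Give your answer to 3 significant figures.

1.80 m²·K/W

R = L/k = 0.0674/0.0375 = 1.797 m²·K/W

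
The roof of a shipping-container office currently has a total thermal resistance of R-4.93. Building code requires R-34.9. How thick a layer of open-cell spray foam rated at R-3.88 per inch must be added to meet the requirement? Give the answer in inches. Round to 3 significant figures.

ΔR = 34.9 − 4.93 = 29.97 ft²·°F·h/BTU
L = ΔR / (R/in) = 29.97/3.88 = 7.724 in

7.72 in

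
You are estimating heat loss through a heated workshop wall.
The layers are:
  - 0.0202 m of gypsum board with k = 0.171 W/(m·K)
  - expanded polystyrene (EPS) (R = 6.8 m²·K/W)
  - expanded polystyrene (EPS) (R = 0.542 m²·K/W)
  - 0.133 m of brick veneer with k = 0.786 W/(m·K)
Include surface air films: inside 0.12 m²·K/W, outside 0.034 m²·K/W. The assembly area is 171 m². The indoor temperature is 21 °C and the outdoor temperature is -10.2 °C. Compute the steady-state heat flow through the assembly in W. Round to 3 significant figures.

0.0202/0.171 = 0.1181
0.133/0.786 = 0.1692
R_total = 0.12 + 0.1181 + 6.8 + 0.542 + 0.1692 + 0.034 = 7.783 m²·K/W
Q = A·ΔT/R = 171 × (21 − (-10.2)) / 7.783 = 685.5 W

685 W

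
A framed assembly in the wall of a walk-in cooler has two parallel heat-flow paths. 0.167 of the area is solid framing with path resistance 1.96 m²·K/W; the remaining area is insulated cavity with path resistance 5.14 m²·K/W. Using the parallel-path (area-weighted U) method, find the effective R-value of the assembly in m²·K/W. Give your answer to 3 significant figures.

4.04 m²·K/W

U_eff = 0.833/5.14 + 0.167/1.96 = 0.1621 + 0.0852 = 0.2473
R_eff = 1/U_eff = 4.044 m²·K/W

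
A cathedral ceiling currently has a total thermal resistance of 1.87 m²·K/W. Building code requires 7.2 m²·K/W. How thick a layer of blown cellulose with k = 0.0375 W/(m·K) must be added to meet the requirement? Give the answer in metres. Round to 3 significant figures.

ΔR = 7.2 − 1.87 = 5.33 m²·K/W
L = ΔR × k = 5.33 × 0.0375 = 0.1999 m

0.200 m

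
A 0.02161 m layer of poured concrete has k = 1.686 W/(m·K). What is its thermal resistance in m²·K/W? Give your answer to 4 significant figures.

0.01282 m²·K/W

R = L/k = 0.02161/1.686 = 0.012817 m²·K/W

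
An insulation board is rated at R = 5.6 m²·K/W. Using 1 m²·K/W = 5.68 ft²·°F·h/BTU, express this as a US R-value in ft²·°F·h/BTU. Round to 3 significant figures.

R_US = 5.6 × 5.68 = 31.81

31.8 ft²·°F·h/BTU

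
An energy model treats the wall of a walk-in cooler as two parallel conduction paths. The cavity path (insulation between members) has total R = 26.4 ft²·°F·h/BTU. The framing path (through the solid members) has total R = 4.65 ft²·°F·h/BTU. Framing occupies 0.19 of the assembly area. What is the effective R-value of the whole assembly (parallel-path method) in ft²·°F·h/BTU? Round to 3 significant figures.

14.0 ft²·°F·h/BTU

U_eff = 0.81/26.4 + 0.19/4.65 = 0.03068 + 0.04086 = 0.07154
R_eff = 1/U_eff = 13.98 ft²·°F·h/BTU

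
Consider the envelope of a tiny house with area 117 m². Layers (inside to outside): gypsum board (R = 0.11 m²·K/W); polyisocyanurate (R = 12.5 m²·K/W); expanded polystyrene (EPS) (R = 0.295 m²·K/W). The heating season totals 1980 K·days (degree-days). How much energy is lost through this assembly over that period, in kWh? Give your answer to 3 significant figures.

431 kWh

R_total = 0.11 + 12.5 + 0.295 = 12.9 m²·K/W
E = A × HDD × 24 / R / 1000 = 117 × 1980 × 24 / 12.9 / 1000 = 430.8 kWh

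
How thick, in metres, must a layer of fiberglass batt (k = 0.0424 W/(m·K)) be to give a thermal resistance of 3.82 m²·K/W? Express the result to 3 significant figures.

L = R·k = 3.82 × 0.0424 = 0.162 m

0.162 m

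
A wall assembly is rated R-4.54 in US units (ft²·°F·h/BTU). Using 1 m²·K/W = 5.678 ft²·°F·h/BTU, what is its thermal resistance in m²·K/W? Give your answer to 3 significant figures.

R_SI = 4.54/5.678 = 0.7996

0.800 m²·K/W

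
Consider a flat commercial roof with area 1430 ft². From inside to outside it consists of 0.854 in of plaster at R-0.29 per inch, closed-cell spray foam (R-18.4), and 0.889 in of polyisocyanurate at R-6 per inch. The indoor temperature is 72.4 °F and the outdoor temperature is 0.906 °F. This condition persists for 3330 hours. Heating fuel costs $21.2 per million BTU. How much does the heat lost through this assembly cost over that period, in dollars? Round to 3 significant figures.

301 dollars

0.854 × 0.29 = 0.2477
0.889 × 6 = 5.334
R_total = 0.2477 + 18.4 + 5.334 = 23.98 ft²·°F·h/BTU
Q = 1430 × (72.4 − 0.906) / 23.98 = 4263 BTU/h
E = 4263 × 3330 = 14200000 BTU
Cost = 14200000/10⁶ × 21.2 = $301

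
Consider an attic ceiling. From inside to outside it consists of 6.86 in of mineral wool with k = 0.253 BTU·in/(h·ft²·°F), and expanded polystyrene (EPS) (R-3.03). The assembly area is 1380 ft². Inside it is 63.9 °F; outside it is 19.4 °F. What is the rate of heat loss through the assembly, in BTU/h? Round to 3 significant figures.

6.86/0.253 = 27.11
R_total = 27.11 + 3.03 = 30.14 ft²·°F·h/BTU
Q = A·ΔT/R = 1380 × (63.9 − 19.4) / 30.14 = 2037 BTU/h

2040 BTU/h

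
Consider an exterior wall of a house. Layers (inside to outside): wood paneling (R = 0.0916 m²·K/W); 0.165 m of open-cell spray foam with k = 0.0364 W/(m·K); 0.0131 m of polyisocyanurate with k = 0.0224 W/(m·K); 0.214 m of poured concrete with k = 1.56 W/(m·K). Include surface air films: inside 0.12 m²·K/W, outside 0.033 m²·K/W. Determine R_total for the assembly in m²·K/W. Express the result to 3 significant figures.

0.165/0.0364 = 4.533
0.0131/0.0224 = 0.5848
0.214/1.56 = 0.1372
R_total = 0.12 + 0.0916 + 4.533 + 0.5848 + 0.1372 + 0.033 = 5.5 m²·K/W

5.50 m²·K/W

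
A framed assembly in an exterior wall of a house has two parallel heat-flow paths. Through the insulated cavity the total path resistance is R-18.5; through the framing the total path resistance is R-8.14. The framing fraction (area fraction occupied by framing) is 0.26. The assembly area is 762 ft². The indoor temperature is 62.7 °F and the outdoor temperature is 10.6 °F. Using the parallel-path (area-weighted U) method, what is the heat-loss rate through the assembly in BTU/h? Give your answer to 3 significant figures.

U_eff = 0.74/18.5 + 0.26/8.14 = 0.04 + 0.03194 = 0.07194
R_eff = 1/U_eff = 13.9 ft²·°F·h/BTU
Q = 762 × (62.7 − 10.6) / 13.9 = 2856 BTU/h

2860 BTU/h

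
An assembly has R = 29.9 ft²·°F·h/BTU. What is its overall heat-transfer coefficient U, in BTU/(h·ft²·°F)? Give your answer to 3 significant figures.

U = 1/R = 1/29.9 = 0.03344

0.0334 BTU/(h·ft²·°F)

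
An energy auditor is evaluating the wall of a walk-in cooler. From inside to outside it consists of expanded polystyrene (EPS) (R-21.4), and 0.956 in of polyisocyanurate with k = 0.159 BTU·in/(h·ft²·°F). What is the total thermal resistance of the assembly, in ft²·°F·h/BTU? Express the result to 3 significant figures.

0.956/0.159 = 6.013
R_total = 21.4 + 6.013 = 27.41 ft²·°F·h/BTU

27.4 ft²·°F·h/BTU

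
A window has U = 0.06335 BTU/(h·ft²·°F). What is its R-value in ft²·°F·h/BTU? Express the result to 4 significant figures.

15.79 ft²·°F·h/BTU

R = 1/U = 1/0.06335 = 15.785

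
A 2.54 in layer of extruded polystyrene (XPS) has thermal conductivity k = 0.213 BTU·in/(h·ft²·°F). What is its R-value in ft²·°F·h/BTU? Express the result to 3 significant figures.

11.9 ft²·°F·h/BTU

R = L/k = 2.54/0.213 = 11.92 ft²·°F·h/BTU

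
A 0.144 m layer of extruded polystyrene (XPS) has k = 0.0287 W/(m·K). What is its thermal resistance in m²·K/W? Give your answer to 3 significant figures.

5.02 m²·K/W

R = L/k = 0.144/0.0287 = 5.017 m²·K/W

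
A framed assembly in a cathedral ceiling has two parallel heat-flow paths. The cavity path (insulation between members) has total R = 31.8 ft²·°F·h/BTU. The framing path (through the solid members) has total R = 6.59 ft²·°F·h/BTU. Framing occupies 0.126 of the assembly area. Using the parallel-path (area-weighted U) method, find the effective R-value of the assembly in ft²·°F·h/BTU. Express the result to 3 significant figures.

U_eff = 0.874/31.8 + 0.126/6.59 = 0.02748 + 0.01912 = 0.0466
R_eff = 1/U_eff = 21.46 ft²·°F·h/BTU

21.5 ft²·°F·h/BTU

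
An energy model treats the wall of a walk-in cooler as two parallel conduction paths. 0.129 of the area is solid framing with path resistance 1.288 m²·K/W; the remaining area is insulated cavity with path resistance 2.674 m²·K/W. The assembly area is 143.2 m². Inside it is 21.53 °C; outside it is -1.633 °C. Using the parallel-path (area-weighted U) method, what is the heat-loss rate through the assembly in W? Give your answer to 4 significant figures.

U_eff = 0.871/2.674 + 0.129/1.288 = 0.32573 + 0.10016 = 0.42588
R_eff = 1/U_eff = 2.3481 m²·K/W
Q = 143.2 × (21.53 − (-1.633)) / 2.3481 = 1412.6 W

1413 W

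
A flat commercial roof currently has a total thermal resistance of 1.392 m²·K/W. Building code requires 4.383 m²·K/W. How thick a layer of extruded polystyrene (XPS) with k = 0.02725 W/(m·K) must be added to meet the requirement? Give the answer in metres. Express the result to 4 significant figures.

0.08150 m

ΔR = 4.383 − 1.392 = 2.991 m²·K/W
L = ΔR × k = 2.991 × 0.02725 = 0.081505 m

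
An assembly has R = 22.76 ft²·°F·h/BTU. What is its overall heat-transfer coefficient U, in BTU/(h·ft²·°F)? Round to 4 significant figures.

U = 1/R = 1/22.76 = 0.043937

0.04394 BTU/(h·ft²·°F)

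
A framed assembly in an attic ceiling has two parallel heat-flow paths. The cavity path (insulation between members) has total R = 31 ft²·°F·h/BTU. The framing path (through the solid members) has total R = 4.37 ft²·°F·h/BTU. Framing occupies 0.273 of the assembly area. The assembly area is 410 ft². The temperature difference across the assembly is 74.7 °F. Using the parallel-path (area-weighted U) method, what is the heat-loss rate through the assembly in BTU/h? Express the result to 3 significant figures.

U_eff = 0.727/31 + 0.273/4.37 = 0.02345 + 0.06247 = 0.08592
R_eff = 1/U_eff = 11.64 ft²·°F·h/BTU
Q = 410 × 74.7 / 11.64 = 2632 BTU/h

2630 BTU/h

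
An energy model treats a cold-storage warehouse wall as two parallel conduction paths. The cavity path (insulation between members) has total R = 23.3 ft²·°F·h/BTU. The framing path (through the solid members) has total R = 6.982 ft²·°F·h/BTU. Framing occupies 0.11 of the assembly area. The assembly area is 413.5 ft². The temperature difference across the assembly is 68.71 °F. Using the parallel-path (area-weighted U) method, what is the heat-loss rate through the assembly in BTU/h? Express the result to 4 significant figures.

U_eff = 0.89/23.3 + 0.11/6.982 = 0.038197 + 0.015755 = 0.053952
R_eff = 1/U_eff = 18.535 ft²·°F·h/BTU
Q = 413.5 × 68.71 / 18.535 = 1532.9 BTU/h

1533 BTU/h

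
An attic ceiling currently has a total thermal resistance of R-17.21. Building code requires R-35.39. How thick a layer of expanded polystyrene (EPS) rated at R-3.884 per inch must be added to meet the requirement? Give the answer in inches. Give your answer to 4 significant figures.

4.681 in

ΔR = 35.39 − 17.21 = 18.18 ft²·°F·h/BTU
L = ΔR / (R/in) = 18.18/3.884 = 4.6807 in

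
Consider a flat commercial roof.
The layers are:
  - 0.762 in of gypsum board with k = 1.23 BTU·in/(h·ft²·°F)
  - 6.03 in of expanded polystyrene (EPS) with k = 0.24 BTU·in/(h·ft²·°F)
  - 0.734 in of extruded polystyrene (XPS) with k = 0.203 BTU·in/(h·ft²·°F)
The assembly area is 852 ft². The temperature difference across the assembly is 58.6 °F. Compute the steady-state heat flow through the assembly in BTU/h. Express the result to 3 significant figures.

1700 BTU/h

0.762/1.23 = 0.6195
6.03/0.24 = 25.13
0.734/0.203 = 3.616
R_total = 0.6195 + 25.13 + 3.616 = 29.36 ft²·°F·h/BTU
Q = A·ΔT/R = 852 × 58.6 / 29.36 = 1701 BTU/h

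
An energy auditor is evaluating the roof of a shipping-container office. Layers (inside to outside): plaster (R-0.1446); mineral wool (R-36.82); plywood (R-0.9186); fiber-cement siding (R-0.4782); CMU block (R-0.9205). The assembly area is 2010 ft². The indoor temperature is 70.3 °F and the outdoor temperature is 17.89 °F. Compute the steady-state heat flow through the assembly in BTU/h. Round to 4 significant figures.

R_total = 0.1446 + 36.82 + 0.9186 + 0.4782 + 0.9205 = 39.282 ft²·°F·h/BTU
Q = A·ΔT/R = 2010 × (70.3 − 17.89) / 39.282 = 2681.7 BTU/h

2682 BTU/h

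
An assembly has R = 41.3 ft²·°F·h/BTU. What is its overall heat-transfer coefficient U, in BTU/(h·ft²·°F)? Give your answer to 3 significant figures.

U = 1/R = 1/41.3 = 0.02421

0.0242 BTU/(h·ft²·°F)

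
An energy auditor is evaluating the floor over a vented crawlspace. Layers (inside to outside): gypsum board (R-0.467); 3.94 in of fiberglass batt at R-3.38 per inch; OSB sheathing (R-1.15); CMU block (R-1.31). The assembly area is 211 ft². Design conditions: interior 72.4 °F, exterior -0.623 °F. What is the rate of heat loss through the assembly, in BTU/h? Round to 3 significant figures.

949 BTU/h

3.94 × 3.38 = 13.32
R_total = 0.467 + 13.32 + 1.15 + 1.31 = 16.24 ft²·°F·h/BTU
Q = A·ΔT/R = 211 × (72.4 − (-0.623)) / 16.24 = 948.5 BTU/h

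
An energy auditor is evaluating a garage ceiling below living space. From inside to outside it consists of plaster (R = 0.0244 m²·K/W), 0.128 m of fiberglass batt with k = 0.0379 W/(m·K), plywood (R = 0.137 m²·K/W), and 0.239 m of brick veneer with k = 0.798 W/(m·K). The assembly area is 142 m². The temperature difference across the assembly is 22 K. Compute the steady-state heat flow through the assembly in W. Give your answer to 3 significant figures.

0.128/0.0379 = 3.377
0.239/0.798 = 0.2995
R_total = 0.0244 + 3.377 + 0.137 + 0.2995 = 3.838 m²·K/W
Q = A·ΔT/R = 142 × 22 / 3.838 = 813.9 W

814 W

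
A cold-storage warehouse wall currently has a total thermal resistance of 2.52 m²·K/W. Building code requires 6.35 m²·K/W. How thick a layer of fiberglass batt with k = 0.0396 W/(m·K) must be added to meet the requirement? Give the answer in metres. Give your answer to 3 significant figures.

ΔR = 6.35 − 2.52 = 3.83 m²·K/W
L = ΔR × k = 3.83 × 0.0396 = 0.1517 m

0.152 m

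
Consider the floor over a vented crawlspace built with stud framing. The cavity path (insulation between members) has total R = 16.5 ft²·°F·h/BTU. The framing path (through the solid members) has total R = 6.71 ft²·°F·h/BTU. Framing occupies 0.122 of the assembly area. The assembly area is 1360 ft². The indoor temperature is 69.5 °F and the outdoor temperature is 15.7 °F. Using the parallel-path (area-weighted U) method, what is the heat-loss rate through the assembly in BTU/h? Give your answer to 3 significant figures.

5220 BTU/h

U_eff = 0.878/16.5 + 0.122/6.71 = 0.05321 + 0.01818 = 0.07139
R_eff = 1/U_eff = 14.01 ft²·°F·h/BTU
Q = 1360 × (69.5 − 15.7) / 14.01 = 5224 BTU/h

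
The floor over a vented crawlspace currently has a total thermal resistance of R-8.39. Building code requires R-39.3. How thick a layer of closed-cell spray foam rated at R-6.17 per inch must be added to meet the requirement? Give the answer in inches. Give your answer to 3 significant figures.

5.01 in

ΔR = 39.3 − 8.39 = 30.91 ft²·°F·h/BTU
L = ΔR / (R/in) = 30.91/6.17 = 5.01 in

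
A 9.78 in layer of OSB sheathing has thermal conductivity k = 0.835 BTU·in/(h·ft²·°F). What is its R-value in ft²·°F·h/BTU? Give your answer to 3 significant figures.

11.7 ft²·°F·h/BTU

R = L/k = 9.78/0.835 = 11.71 ft²·°F·h/BTU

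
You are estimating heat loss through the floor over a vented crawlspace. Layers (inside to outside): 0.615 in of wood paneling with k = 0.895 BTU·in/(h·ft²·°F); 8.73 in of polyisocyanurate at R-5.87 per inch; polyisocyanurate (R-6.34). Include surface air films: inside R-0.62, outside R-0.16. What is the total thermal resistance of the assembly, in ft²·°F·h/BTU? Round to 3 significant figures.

59.1 ft²·°F·h/BTU

0.615/0.895 = 0.6872
8.73 × 5.87 = 51.25
R_total = 0.62 + 0.6872 + 51.25 + 6.34 + 0.16 = 59.05 ft²·°F·h/BTU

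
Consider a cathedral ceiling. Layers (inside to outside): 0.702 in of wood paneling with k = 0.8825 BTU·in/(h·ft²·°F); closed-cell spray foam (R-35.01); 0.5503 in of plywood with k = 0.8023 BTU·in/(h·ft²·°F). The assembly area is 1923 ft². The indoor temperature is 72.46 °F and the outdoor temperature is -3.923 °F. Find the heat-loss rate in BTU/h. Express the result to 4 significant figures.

4025 BTU/h

0.702/0.8825 = 0.79547
0.5503/0.8023 = 0.6859
R_total = 0.79547 + 35.01 + 0.6859 = 36.491 ft²·°F·h/BTU
Q = A·ΔT/R = 1923 × (72.46 − (-3.923)) / 36.491 = 4025.2 BTU/h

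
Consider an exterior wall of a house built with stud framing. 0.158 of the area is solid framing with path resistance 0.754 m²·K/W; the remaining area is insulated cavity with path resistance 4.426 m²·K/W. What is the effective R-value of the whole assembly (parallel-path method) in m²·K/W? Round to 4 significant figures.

2.501 m²·K/W

U_eff = 0.842/4.426 + 0.158/0.754 = 0.19024 + 0.20955 = 0.39979
R_eff = 1/U_eff = 2.5013 m²·K/W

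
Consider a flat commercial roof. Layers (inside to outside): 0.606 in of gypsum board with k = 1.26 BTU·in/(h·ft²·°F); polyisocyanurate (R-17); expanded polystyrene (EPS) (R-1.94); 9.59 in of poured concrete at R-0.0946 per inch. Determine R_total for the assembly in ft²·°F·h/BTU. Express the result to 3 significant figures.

0.606/1.26 = 0.481
9.59 × 0.0946 = 0.9072
R_total = 0.481 + 17 + 1.94 + 0.9072 = 20.33 ft²·°F·h/BTU

20.3 ft²·°F·h/BTU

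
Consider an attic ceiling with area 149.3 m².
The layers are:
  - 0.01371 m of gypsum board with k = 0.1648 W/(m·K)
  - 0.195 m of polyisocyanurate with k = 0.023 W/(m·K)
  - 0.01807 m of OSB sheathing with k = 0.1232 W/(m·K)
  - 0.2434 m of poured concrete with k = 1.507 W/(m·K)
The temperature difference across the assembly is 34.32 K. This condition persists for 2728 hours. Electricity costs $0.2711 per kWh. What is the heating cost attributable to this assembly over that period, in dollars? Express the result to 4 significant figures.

0.01371/0.1648 = 0.083192
0.195/0.023 = 8.4783
0.01807/0.1232 = 0.14667
0.2434/1.507 = 0.16151
R_total = 0.083192 + 8.4783 + 0.14667 + 0.16151 = 8.8696 m²·K/W
Q = 149.3 × 34.32 / 8.8696 = 577.7 W
E = 577.7 W × 2728 h / 1000 = 1576 kWh
Cost = 1576 × 0.2711 = $427.24

427.2 dollars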